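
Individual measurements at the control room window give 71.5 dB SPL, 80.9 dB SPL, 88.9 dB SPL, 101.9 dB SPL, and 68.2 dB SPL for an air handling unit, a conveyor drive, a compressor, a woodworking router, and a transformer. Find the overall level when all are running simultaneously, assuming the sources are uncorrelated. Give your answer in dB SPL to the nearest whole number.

Incoherent sources combine by intensity addition: L_total = 10·log₁₀(Σ 10^(L_i/10)).
Σ 10^(L/10) = 10^(71.5/10) + 10^(80.9/10) + 10^(88.9/10) + 10^(101.9/10) + 10^(68.2/10) = 1.641e+10.
L_total = 10·log₁₀(1.641e+10) = 102.15 dB SPL.

102 dB SPL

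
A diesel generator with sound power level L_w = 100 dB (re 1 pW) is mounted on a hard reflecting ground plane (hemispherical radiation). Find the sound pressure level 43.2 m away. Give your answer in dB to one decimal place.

59.3 dB

The power spreads over a hemisphere of area 2π·r², so L_p = L_w − 10·log₁₀(2π·r²).
2π·r² = 1.173e+04 m², 10·log₁₀ of that is 40.691 dB.
L_p = 100 − 40.691 = 59.31 dB.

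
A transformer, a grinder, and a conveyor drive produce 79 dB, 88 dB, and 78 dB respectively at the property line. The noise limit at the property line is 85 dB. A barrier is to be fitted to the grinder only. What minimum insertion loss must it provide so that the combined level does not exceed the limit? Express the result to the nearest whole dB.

6 dB

Everything except the grinder sums to 10^(79/10) + 10^(78/10) = 1.425e+08 in linear terms, 81.54 dB.
To meet 85 dB overall, the treated grinder may contribute at most 10^(85/10) − 1.425e+08 = 1.737e+08, i.e. 82.40 dB.
Required insertion loss = 88 − 82.40 = 5.60 dB.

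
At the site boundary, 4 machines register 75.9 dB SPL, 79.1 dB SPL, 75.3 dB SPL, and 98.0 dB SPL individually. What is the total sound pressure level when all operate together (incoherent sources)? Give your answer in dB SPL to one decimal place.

98.1 dB SPL

For uncorrelated sources the intensities add, so convert each level to linear form, sum, and take 10·log₁₀ of the total.
Σ 10^(L/10) = 10^(75.9/10) + 10^(79.1/10) + 10^(75.3/10) + 10^(98.0/10) = 6.464e+09.
L_total = 10·log₁₀(6.464e+09) = 98.10 dB SPL.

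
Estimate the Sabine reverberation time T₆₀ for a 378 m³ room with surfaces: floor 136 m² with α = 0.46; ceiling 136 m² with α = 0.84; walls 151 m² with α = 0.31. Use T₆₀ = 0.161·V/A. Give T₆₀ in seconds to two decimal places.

0.27 s

A = Σ Sᵢαᵢ = 136·0.46 + 136·0.84 + 151·0.31 = 223.61 m².
T₆₀ = 0.161·V/A = 0.161·378/223.61 = 0.272 s.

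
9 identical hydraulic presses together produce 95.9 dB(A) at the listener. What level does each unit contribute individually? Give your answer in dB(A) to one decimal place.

For N identical incoherent sources L_total = L₁ + 10·log₁₀ N, so L₁ = 95.9 − 10·log₁₀(9) = 95.9 − 9.542.

86.4 dB(A)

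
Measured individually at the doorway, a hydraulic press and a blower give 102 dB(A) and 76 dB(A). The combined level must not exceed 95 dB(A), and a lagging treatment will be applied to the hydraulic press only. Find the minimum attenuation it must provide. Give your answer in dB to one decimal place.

7.1 dB

Fixed contribution from the other source: Σ 10^(L/10) = 10^(76/10) = 3.981e+07 (76.00 dB(A)).
To meet 95 dB(A) overall, the treated hydraulic press may contribute at most 10^(95/10) − 3.981e+07 = 3.122e+09, i.e. 94.94 dB(A).
Required insertion loss = 102 − 94.94 = 7.06 dB.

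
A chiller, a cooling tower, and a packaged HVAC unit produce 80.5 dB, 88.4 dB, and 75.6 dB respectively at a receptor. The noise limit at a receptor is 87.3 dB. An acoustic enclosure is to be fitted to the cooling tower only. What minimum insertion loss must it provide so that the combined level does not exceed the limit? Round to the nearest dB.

The untreated sources together contribute 10^(80.5/10) + 10^(75.6/10) = 1.485e+08, i.e. 81.72 dB.
The limit corresponds to 10^(87.3/10) = 5.370e+08; subtracting the fixed part leaves 3.885e+08 for the cooling tower, i.e. 85.89 dB.
So the cooling tower must be reduced from 88.4 to 85.89 dB: IL = 2.51 dB.

3 dB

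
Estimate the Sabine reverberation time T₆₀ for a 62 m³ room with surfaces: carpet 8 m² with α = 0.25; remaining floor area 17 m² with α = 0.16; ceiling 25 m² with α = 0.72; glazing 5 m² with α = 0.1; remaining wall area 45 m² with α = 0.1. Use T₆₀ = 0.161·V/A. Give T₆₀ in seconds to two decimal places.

0.36 s

Summing Sᵢαᵢ: 8·0.25 + 17·0.16 + 25·0.72 + 5·0.1 + 45·0.1 = 27.72 m².
T₆₀ = 0.161·V/A = 0.161·62/27.72 = 0.360 s.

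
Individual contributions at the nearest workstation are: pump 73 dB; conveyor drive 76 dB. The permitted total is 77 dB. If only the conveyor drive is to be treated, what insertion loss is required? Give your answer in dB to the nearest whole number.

1 dB

Everything except the conveyor drive sums to 10^(73/10) = 1.995e+07 in linear terms, 73.00 dB.
To meet 77 dB overall, the treated conveyor drive may contribute at most 10^(77/10) − 1.995e+07 = 3.017e+07, i.e. 74.80 dB.
Required insertion loss = 76 − 74.80 = 1.20 dB.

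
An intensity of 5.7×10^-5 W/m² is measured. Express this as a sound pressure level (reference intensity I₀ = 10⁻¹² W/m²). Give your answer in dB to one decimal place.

77.6 dB

Dividing by I₀ shifts the exponent by 12: I/I₀ = 5.7×10^7.
L = 10·(0.7559 + 7) = 77.56 dB.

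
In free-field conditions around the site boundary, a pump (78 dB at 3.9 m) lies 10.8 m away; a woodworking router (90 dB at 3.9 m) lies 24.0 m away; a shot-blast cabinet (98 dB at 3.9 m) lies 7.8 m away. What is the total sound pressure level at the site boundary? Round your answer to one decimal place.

First find each source's level at the receiver (point-source: −20·log₁₀(r/r_ref)), then combine on an intensity basis.
pump: 78 − 20·log₁₀(10.8/3.9) = 78 − 8.85 = 69.15 dB.
woodworking router: 90 − 20·log₁₀(24.0/3.9) = 90 − 15.78 = 74.22 dB.
shot-blast cabinet: 98 − 20·log₁₀(7.8/3.9) = 98 − 6.02 = 91.98 dB.
Σ 10^(L/10) = 1.612e+09 → L_total = 10·log₁₀(1.612e+09) = 92.07 dB.

92.1 dB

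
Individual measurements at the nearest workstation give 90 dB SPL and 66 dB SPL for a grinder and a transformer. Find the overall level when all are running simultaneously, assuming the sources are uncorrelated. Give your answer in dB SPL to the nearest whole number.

Incoherent sources combine by intensity addition: L_total = 10·log₁₀(Σ 10^(L_i/10)).
Σ 10^(L/10) = 10^(90/10) + 10^(66/10) = 1.004e+09.
L_total = 10·log₁₀(1.004e+09) = 90.02 dB SPL.

90 dB SPL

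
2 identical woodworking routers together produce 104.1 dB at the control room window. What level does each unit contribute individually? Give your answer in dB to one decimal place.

101.1 dB

For N identical incoherent sources L_total = L₁ + 10·log₁₀ N, so L₁ = 104.1 − 10·log₁₀(2) = 104.1 − 3.010.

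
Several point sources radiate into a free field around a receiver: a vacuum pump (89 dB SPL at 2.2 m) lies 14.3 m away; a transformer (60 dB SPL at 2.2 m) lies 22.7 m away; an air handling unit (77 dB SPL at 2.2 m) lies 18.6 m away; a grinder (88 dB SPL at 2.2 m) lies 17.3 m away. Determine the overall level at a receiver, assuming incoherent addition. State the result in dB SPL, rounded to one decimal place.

74.7 dB SPL

Apply inverse-square spreading to bring every level to the receiver, then sum 10^(L/10).
vacuum pump: 89 − 20·log₁₀(14.3/2.2) = 89 − 16.26 = 72.74 dB SPL.
transformer: 60 − 20·log₁₀(22.7/2.2) = 60 − 20.27 = 39.73 dB SPL.
air handling unit: 77 − 20·log₁₀(18.6/2.2) = 77 − 18.54 = 58.46 dB SPL.
grinder: 88 − 20·log₁₀(17.3/2.2) = 88 − 17.91 = 70.09 dB SPL.
Σ 10^(L/10) = 2.971e+07 → L_total = 10·log₁₀(2.971e+07) = 74.73 dB SPL.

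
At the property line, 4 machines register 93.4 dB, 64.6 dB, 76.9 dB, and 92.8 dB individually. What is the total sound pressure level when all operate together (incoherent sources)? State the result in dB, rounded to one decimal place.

96.2 dB

For uncorrelated sources the intensities add, so convert each level to linear form, sum, and take 10·log₁₀ of the total.
Σ 10^(L/10) = 10^(93.4/10) + 10^(64.6/10) + 10^(76.9/10) + 10^(92.8/10) = 4.145e+09.
L_total = 10·log₁₀(4.145e+09) = 96.18 dB.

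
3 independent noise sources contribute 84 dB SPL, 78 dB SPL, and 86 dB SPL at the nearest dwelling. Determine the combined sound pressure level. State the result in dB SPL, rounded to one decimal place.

88.5 dB SPL

Incoherent sources combine by intensity addition: L_total = 10·log₁₀(Σ 10^(L_i/10)).
Σ 10^(L/10) = 10^(84/10) + 10^(78/10) + 10^(86/10) = 7.124e+08.
L_total = 10·log₁₀(7.124e+08) = 88.53 dB SPL.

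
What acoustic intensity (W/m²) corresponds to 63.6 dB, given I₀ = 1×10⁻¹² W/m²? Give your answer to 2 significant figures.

I = I₀·10^(L/10) = 10⁻¹² × 10^(63.6/10) = 10^(-5.640).

2.3e-06 W/m²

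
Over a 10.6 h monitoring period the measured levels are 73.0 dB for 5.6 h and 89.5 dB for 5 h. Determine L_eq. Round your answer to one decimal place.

L_eq = 10·log₁₀[(1/T)·Σ tᵢ·10^(Lᵢ/10)] with T = 10.6 h.
Σ tᵢ·10^(Lᵢ/10) = 5.6·10^(73.0/10) + 5·10^(89.5/10) = 4.568e+09.
L_eq = 10·log₁₀(4.568e+09/10.6) = 86.34 dB.

86.3 dB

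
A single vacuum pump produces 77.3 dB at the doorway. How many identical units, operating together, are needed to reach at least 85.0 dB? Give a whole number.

6

The shortfall is 85.0 − 77.3 = 7.7 dB, and N units add 10·log₁₀ N, so need 10·log₁₀ N ≥ 7.7.
N ≥ 10^(7.7/10) = 5.888, so N = 6.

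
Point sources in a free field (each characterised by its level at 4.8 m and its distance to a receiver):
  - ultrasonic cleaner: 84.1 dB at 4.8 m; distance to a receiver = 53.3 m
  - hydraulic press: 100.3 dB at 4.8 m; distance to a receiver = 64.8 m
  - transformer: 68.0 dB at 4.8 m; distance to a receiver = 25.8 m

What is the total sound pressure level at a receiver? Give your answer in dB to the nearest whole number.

Apply inverse-square spreading to bring every level to the receiver, then sum 10^(L/10).
ultrasonic cleaner: 84.1 − 20·log₁₀(53.3/4.8) = 84.1 − 20.91 = 63.19 dB.
hydraulic press: 100.3 − 20·log₁₀(64.8/4.8) = 100.3 − 22.61 = 77.69 dB.
transformer: 68.0 − 20·log₁₀(25.8/4.8) = 68.0 − 14.61 = 53.39 dB.
Σ 10^(L/10) = 6.110e+07 → L_total = 10·log₁₀(6.110e+07) = 77.86 dB.

78 dB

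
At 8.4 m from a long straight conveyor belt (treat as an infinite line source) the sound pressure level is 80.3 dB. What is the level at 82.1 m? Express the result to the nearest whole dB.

For a line source, L₂ = L₁ − 10·log₁₀(r₂/r₁).
L₂ = 80.3 − 10·log₁₀(82.1/8.4) = 80.3 − 9.901 = 70.40 dB.

70 dB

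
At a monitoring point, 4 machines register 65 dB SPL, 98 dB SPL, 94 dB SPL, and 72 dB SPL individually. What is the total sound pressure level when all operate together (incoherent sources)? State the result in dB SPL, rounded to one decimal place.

99.5 dB SPL

Incoherent sources combine by intensity addition: L_total = 10·log₁₀(Σ 10^(L_i/10)).
Σ 10^(L/10) = 10^(65/10) + 10^(98/10) + 10^(94/10) + 10^(72/10) = 8.840e+09.
L_total = 10·log₁₀(8.840e+09) = 99.46 dB SPL.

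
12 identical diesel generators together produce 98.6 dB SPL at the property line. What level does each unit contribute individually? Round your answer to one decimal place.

87.8 dB SPL

For N identical incoherent sources L_total = L₁ + 10·log₁₀ N, so L₁ = 98.6 − 10·log₁₀(12) = 98.6 − 10.792.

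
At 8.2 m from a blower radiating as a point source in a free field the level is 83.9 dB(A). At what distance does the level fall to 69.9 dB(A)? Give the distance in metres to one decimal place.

41.1 m

Point-source spreading drops the level by 20·log₁₀(r₂/r₁); inverting, r₂/r₁ = 10^(ΔL/20).
r₂ = 8.2·10^((83.9−69.9)/20) = 8.2·10^(14.0/20) = 41.10 m.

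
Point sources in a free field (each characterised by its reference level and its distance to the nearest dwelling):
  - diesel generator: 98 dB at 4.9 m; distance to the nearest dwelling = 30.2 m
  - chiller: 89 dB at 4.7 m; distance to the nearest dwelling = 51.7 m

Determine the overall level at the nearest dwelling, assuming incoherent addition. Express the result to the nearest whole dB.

First find each source's level at the receiver (point-source: −20·log₁₀(r/r_ref)), then combine on an intensity basis.
diesel generator: 98 − 20·log₁₀(30.2/4.9) = 98 − 15.80 = 82.20 dB.
chiller: 89 − 20·log₁₀(51.7/4.7) = 89 − 20.83 = 68.17 dB.
Σ 10^(L/10) = 1.727e+08 → L_total = 10·log₁₀(1.727e+08) = 82.37 dB.

82 dB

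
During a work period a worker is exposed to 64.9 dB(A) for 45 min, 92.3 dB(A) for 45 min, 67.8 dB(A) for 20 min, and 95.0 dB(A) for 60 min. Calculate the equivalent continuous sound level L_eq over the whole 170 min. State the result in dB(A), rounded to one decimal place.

92.0 dB(A)

Weight each interval's intensity by its duration and average over T = 170 min:
Σ tᵢ·10^(Lᵢ/10) = 45·10^(64.9/10) + 45·10^(92.3/10) + 20·10^(67.8/10) + 60·10^(95.0/10) = 2.664e+11.
L_eq = 10·log₁₀(2.664e+11/170) = 91.95 dB(A).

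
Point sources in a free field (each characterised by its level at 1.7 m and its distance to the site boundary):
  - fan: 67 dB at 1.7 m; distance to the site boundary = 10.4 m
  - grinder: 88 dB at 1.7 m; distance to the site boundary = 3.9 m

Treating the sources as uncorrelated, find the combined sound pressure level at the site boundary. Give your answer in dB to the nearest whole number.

81 dB

Apply inverse-square spreading to bring every level to the receiver, then sum 10^(L/10).
fan: 67 − 20·log₁₀(10.4/1.7) = 67 − 15.73 = 51.27 dB.
grinder: 88 − 20·log₁₀(3.9/1.7) = 88 − 7.21 = 80.79 dB.
Σ 10^(L/10) = 1.200e+08 → L_total = 10·log₁₀(1.200e+08) = 80.79 dB.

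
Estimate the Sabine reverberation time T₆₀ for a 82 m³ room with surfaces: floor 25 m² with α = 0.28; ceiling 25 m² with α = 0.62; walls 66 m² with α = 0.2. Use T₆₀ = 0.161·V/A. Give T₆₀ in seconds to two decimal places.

A = Σ Sᵢαᵢ = 25·0.28 + 25·0.62 + 66·0.2 = 35.70 m².
T₆₀ = 0.161·V/A = 0.161·82/35.70 = 0.370 s.

0.37 s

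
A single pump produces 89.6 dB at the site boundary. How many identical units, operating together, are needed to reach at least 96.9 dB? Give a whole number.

Need L₁ + 10·log₁₀ N ≥ 96.9, i.e. log₁₀ N ≥ 0.73.
N ≥ 10^(7.3/10) = 5.370, so N = 6.

6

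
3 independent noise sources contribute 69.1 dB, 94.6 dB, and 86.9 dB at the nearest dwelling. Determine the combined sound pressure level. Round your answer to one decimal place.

For uncorrelated sources the intensities add, so convert each level to linear form, sum, and take 10·log₁₀ of the total.
Σ 10^(L/10) = 10^(69.1/10) + 10^(94.6/10) + 10^(86.9/10) = 3.382e+09.
L_total = 10·log₁₀(3.382e+09) = 95.29 dB.

95.3 dB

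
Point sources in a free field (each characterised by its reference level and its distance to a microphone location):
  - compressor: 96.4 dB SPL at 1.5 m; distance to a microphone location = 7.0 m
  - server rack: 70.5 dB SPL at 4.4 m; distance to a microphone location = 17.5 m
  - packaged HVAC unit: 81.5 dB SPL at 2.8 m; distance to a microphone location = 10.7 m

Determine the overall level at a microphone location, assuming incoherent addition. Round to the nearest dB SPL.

83 dB SPL

Propagate each source to the receiver with L = L_ref − 20·log₁₀(r/r_ref), then add intensities.
compressor: 96.4 − 20·log₁₀(7.0/1.5) = 96.4 − 13.38 = 83.02 dB SPL.
server rack: 70.5 − 20·log₁₀(17.5/4.4) = 70.5 − 11.99 = 58.51 dB SPL.
packaged HVAC unit: 81.5 − 20·log₁₀(10.7/2.8) = 81.5 − 11.64 = 69.86 dB SPL.
Σ 10^(L/10) = 2.108e+08 → L_total = 10·log₁₀(2.108e+08) = 83.24 dB SPL.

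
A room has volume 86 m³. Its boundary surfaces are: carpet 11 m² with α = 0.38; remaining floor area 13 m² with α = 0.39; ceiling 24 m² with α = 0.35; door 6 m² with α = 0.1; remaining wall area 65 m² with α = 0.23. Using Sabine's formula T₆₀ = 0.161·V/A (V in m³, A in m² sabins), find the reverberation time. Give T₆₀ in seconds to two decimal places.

0.42 s

Total absorption A = 11·0.38 + 13·0.39 + 24·0.35 + 6·0.1 + 65·0.23 = 33.20 m² sabins.
T₆₀ = 0.161 × 86 / 33.20 = 0.417 s.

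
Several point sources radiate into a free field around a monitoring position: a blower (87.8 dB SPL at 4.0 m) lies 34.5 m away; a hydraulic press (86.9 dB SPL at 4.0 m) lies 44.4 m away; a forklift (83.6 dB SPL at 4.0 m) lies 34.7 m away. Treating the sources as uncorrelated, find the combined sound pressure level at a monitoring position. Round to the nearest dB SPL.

Propagate each source to the receiver with L = L_ref − 20·log₁₀(r/r_ref), then add intensities.
blower: 87.8 − 20·log₁₀(34.5/4.0) = 87.8 − 18.72 = 69.08 dB SPL.
hydraulic press: 86.9 − 20·log₁₀(44.4/4.0) = 86.9 − 20.91 = 65.99 dB SPL.
forklift: 83.6 − 20·log₁₀(34.7/4.0) = 83.6 − 18.77 = 64.83 dB SPL.
Σ 10^(L/10) = 1.512e+07 → L_total = 10·log₁₀(1.512e+07) = 71.80 dB SPL.

72 dB SPL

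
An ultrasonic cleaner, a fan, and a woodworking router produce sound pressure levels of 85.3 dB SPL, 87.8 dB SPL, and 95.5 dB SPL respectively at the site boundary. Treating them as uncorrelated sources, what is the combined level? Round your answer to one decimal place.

Incoherent sources combine by intensity addition: L_total = 10·log₁₀(Σ 10^(L_i/10)).
Σ 10^(L/10) = 10^(85.3/10) + 10^(87.8/10) + 10^(95.5/10) = 4.490e+09.
L_total = 10·log₁₀(4.490e+09) = 96.52 dB SPL.

96.5 dB SPL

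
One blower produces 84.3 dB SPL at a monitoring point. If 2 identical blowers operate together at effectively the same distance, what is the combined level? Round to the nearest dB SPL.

L_total = L₁ + 10·log₁₀ N for N identical incoherent sources.
L_total = 84.3 + 10·log₁₀(2) = 84.3 + 3.010 = 87.31 dB SPL.

87 dB SPL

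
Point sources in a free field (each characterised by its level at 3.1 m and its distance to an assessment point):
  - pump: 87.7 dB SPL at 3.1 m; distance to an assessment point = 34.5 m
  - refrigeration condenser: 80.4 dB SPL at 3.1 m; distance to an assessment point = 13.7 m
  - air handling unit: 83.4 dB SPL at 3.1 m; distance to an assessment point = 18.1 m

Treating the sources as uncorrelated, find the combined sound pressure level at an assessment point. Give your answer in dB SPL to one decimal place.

Propagate each source to the receiver with L = L_ref − 20·log₁₀(r/r_ref), then add intensities.
pump: 87.7 − 20·log₁₀(34.5/3.1) = 87.7 − 20.93 = 66.77 dB SPL.
refrigeration condenser: 80.4 − 20·log₁₀(13.7/3.1) = 80.4 − 12.91 = 67.49 dB SPL.
air handling unit: 83.4 − 20·log₁₀(18.1/3.1) = 83.4 − 15.33 = 68.07 dB SPL.
Σ 10^(L/10) = 1.679e+07 → L_total = 10·log₁₀(1.679e+07) = 72.25 dB SPL.

72.2 dB SPL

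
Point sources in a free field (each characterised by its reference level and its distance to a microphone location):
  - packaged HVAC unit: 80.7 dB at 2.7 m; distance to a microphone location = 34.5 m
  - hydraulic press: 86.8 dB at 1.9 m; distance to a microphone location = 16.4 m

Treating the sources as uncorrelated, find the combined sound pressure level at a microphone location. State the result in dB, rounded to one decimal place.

68.5 dB

First find each source's level at the receiver (point-source: −20·log₁₀(r/r_ref)), then combine on an intensity basis.
packaged HVAC unit: 80.7 − 20·log₁₀(34.5/2.7) = 80.7 − 22.13 = 58.57 dB.
hydraulic press: 86.8 − 20·log₁₀(16.4/1.9) = 86.8 − 18.72 = 68.08 dB.
Σ 10^(L/10) = 7.144e+06 → L_total = 10·log₁₀(7.144e+06) = 68.54 dB.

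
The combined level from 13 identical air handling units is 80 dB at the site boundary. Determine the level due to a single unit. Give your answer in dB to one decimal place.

68.9 dB

13 equal contributions raise the level by 10·log₁₀ 13 = 11.139 dB, so each unit alone gives 80 − 11.139.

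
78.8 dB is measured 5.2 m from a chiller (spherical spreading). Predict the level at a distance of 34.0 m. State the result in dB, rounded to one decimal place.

62.5 dB

For a point source, L₂ = L₁ − 20·log₁₀(r₂/r₁).
L₂ = 78.8 − 20·log₁₀(34.0/5.2) = 78.8 − 16.310 = 62.49 dB.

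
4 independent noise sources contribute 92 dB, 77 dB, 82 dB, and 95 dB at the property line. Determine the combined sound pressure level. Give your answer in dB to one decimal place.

97.0 dB

Incoherent sources combine by intensity addition: L_total = 10·log₁₀(Σ 10^(L_i/10)).
Σ 10^(L/10) = 10^(92/10) + 10^(77/10) + 10^(82/10) + 10^(95/10) = 4.956e+09.
L_total = 10·log₁₀(4.956e+09) = 96.95 dB.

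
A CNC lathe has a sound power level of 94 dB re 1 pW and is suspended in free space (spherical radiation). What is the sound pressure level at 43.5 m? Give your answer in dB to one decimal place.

50.2 dB

Free-field spherical radiation: L_p = L_w − 10·log₁₀(4π·r²), r = 43.5 m.
4π·r² = 2.378e+04 m², 10·log₁₀ of that is 43.762 dB.
L_p = 94 − 43.762 = 50.24 dB.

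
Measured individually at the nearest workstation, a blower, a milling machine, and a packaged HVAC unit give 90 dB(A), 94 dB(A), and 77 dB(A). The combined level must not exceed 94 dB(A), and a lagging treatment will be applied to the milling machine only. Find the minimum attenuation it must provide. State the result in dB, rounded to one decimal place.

The untreated sources together contribute 10^(90/10) + 10^(77/10) = 1.050e+09, i.e. 90.21 dB(A).
The limit corresponds to 10^(94/10) = 2.512e+09; subtracting the fixed part leaves 1.462e+09 for the milling machine, i.e. 91.65 dB(A).
Required insertion loss = 94 − 91.65 = 2.35 dB.

2.4 dB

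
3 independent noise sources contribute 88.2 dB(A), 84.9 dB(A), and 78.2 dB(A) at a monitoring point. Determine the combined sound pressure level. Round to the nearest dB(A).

90 dB(A)

Incoherent sources combine by intensity addition: L_total = 10·log₁₀(Σ 10^(L_i/10)).
Σ 10^(L/10) = 10^(88.2/10) + 10^(84.9/10) + 10^(78.2/10) = 1.036e+09.
L_total = 10·log₁₀(1.036e+09) = 90.15 dB(A).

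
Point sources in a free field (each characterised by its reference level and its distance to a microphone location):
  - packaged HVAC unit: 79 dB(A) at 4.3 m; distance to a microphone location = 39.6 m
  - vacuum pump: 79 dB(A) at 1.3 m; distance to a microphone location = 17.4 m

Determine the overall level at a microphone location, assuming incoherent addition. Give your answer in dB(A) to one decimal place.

First find each source's level at the receiver (point-source: −20·log₁₀(r/r_ref)), then combine on an intensity basis.
packaged HVAC unit: 79 − 20·log₁₀(39.6/4.3) = 79 − 19.28 = 59.72 dB(A).
vacuum pump: 79 − 20·log₁₀(17.4/1.3) = 79 − 22.53 = 56.47 dB(A).
Σ 10^(L/10) = 1.380e+06 → L_total = 10·log₁₀(1.380e+06) = 61.40 dB(A).

61.4 dB(A)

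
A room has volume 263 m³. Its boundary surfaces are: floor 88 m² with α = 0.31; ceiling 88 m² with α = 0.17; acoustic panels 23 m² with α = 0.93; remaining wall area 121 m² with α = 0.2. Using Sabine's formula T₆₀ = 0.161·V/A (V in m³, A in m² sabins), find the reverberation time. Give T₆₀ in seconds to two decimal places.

0.48 s

Total absorption A = 88·0.31 + 88·0.17 + 23·0.93 + 121·0.2 = 87.83 m² sabins.
T₆₀ = 0.161·V/A = 0.161·263/87.83 = 0.482 s.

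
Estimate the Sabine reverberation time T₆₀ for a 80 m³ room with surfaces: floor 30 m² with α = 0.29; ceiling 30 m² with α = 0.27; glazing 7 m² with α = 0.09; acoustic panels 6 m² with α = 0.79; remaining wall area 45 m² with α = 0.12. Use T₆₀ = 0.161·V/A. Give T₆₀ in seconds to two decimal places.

Total absorption A = 30·0.29 + 30·0.27 + 7·0.09 + 6·0.79 + 45·0.12 = 27.57 m² sabins.
T₆₀ = 0.161 × 80 / 27.57 = 0.467 s.

0.47 s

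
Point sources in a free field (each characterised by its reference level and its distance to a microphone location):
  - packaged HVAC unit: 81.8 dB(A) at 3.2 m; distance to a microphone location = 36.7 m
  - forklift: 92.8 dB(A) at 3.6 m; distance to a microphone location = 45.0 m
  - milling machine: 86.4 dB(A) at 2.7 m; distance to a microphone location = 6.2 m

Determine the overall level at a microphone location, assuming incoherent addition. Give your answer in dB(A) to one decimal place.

79.8 dB(A)

Propagate each source to the receiver with L = L_ref − 20·log₁₀(r/r_ref), then add intensities.
packaged HVAC unit: 81.8 − 20·log₁₀(36.7/3.2) = 81.8 − 21.19 = 60.61 dB(A).
forklift: 92.8 − 20·log₁₀(45.0/3.6) = 92.8 − 21.94 = 70.86 dB(A).
milling machine: 86.4 − 20·log₁₀(6.2/2.7) = 86.4 − 7.22 = 79.18 dB(A).
Σ 10^(L/10) = 9.613e+07 → L_total = 10·log₁₀(9.613e+07) = 79.83 dB(A).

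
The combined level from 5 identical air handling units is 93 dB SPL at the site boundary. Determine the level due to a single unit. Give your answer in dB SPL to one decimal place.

5 equal contributions raise the level by 10·log₁₀ 5 = 6.990 dB, so each unit alone gives 93 − 6.990.

86.0 dB SPL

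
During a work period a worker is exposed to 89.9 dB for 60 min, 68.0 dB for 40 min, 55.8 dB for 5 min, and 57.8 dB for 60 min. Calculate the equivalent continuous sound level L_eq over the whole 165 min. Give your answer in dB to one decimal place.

L_eq = 10·log₁₀[(1/T)·Σ tᵢ·10^(Lᵢ/10)] with T = 165 min.
Σ tᵢ·10^(Lᵢ/10) = 60·10^(89.9/10) + 40·10^(68.0/10) + 5·10^(55.8/10) + 60·10^(57.8/10) = 5.892e+10.
L_eq = 10·log₁₀(5.892e+10/165) = 85.53 dB.

85.5 dB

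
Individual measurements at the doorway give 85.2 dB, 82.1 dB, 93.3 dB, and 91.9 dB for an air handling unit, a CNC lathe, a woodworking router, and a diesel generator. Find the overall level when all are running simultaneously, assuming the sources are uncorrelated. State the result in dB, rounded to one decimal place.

Incoherent sources combine by intensity addition: L_total = 10·log₁₀(Σ 10^(L_i/10)).
Σ 10^(L/10) = 10^(85.2/10) + 10^(82.1/10) + 10^(93.3/10) + 10^(91.9/10) = 4.180e+09.
L_total = 10·log₁₀(4.180e+09) = 96.21 dB.

96.2 dB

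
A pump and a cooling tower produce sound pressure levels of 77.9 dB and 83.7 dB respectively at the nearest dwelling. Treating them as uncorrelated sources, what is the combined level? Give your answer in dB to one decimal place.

Incoherent sources combine by intensity addition: L_total = 10·log₁₀(Σ 10^(L_i/10)).
Σ 10^(L/10) = 10^(77.9/10) + 10^(83.7/10) = 2.961e+08.
L_total = 10·log₁₀(2.961e+08) = 84.71 dB.

84.7 dB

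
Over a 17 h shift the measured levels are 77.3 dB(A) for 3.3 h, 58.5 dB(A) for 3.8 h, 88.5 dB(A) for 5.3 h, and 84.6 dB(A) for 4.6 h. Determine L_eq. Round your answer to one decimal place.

The energy average is taken in the linear domain: L_eq = 10·log₁₀[(Σ tᵢ·10^(Lᵢ/10))/T], T = 17 h.
Σ tᵢ·10^(Lᵢ/10) = 3.3·10^(77.3/10) + 3.8·10^(58.5/10) + 5.3·10^(88.5/10) + 4.6·10^(84.6/10) = 5.259e+09.
L_eq = 10·log₁₀(5.259e+09/17) = 84.90 dB(A).

84.9 dB(A)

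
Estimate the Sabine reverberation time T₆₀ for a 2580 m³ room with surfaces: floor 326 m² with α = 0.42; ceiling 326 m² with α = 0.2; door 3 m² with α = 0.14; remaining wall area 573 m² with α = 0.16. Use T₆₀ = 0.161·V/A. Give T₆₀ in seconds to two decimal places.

1.41 s

Total absorption A = 326·0.42 + 326·0.2 + 3·0.14 + 573·0.16 = 294.22 m² sabins.
T₆₀ = 0.161·V/A = 0.161·2580/294.22 = 1.412 s.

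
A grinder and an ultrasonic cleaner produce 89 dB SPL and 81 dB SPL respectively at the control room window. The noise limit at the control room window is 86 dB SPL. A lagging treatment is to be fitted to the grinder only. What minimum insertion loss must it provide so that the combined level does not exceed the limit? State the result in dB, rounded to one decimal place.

Fixed contribution from the other source: Σ 10^(L/10) = 10^(81/10) = 1.259e+08 (81.00 dB SPL).
The limit corresponds to 10^(86/10) = 3.981e+08; subtracting the fixed part leaves 2.722e+08 for the grinder, i.e. 84.35 dB SPL.
So the grinder must be reduced from 89 to 84.35 dB SPL: IL = 4.65 dB.

4.7 dB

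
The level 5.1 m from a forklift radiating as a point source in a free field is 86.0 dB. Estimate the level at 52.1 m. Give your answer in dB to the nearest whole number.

66 dB

For a point source, L₂ = L₁ − 20·log₁₀(r₂/r₁).
L₂ = 86.0 − 20·log₁₀(52.1/5.1) = 86.0 − 20.185 = 65.81 dB.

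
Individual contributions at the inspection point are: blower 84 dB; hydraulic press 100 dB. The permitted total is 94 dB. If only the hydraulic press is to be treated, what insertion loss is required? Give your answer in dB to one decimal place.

Fixed contribution from the other source: Σ 10^(L/10) = 10^(84/10) = 2.512e+08 (84.00 dB).
The limit corresponds to 10^(94/10) = 2.512e+09; subtracting the fixed part leaves 2.261e+09 for the hydraulic press, i.e. 93.54 dB.
So the hydraulic press must be reduced from 100 to 93.54 dB: IL = 6.46 dB.

6.5 dB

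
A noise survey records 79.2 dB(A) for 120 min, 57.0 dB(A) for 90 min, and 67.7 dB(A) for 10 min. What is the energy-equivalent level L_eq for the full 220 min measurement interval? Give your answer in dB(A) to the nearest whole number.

77 dB(A)

Weight each interval's intensity by its duration and average over T = 220 min:
Σ tᵢ·10^(Lᵢ/10) = 120·10^(79.2/10) + 90·10^(57.0/10) + 10·10^(67.7/10) = 1.009e+10.
L_eq = 10·log₁₀(1.009e+10/220) = 76.61 dB(A).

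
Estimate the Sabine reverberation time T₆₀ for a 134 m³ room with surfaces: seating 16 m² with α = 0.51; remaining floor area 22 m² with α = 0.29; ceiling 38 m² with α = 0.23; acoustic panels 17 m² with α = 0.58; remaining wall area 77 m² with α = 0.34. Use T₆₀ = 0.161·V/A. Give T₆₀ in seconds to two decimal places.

Summing Sᵢαᵢ: 16·0.51 + 22·0.29 + 38·0.23 + 17·0.58 + 77·0.34 = 59.32 m².
T₆₀ = 0.161 × 134 / 59.32 = 0.364 s.

0.36 s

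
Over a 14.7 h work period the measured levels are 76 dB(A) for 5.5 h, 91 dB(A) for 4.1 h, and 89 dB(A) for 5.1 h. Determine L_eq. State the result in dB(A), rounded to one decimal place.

88.1 dB(A)

L_eq = 10·log₁₀[(1/T)·Σ tᵢ·10^(Lᵢ/10)] with T = 14.7 h.
Σ tᵢ·10^(Lᵢ/10) = 5.5·10^(76/10) + 4.1·10^(91/10) + 5.1·10^(89/10) = 9.432e+09.
L_eq = 10·log₁₀(9.432e+09/14.7) = 88.07 dB(A).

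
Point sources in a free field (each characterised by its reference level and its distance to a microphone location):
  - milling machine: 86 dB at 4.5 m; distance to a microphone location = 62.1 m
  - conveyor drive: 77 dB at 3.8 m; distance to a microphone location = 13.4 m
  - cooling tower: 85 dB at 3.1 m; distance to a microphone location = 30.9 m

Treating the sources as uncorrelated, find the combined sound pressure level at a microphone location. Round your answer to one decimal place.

69.7 dB

First find each source's level at the receiver (point-source: −20·log₁₀(r/r_ref)), then combine on an intensity basis.
milling machine: 86 − 20·log₁₀(62.1/4.5) = 86 − 22.80 = 63.20 dB.
conveyor drive: 77 − 20·log₁₀(13.4/3.8) = 77 − 10.95 = 66.05 dB.
cooling tower: 85 − 20·log₁₀(30.9/3.1) = 85 − 19.97 = 65.03 dB.
Σ 10^(L/10) = 9.304e+06 → L_total = 10·log₁₀(9.304e+06) = 69.69 dB.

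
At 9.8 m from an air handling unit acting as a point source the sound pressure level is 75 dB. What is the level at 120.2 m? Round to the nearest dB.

53 dB

For a point source, L₂ = L₁ − 20·log₁₀(r₂/r₁).
L₂ = 75 − 20·log₁₀(120.2/9.8) = 75 − 21.774 = 53.23 dB.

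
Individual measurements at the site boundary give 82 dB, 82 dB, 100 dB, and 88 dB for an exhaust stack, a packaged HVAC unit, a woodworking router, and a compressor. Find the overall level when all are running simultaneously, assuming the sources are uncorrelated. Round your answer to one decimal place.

100.4 dB

For uncorrelated sources the intensities add, so convert each level to linear form, sum, and take 10·log₁₀ of the total.
Σ 10^(L/10) = 10^(82/10) + 10^(82/10) + 10^(100/10) + 10^(88/10) = 1.095e+10.
L_total = 10·log₁₀(1.095e+10) = 100.39 dB.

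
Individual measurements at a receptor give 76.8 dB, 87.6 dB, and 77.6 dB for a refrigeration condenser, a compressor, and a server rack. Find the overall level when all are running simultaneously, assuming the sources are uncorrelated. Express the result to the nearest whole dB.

88 dB

Incoherent sources combine by intensity addition: L_total = 10·log₁₀(Σ 10^(L_i/10)).
Σ 10^(L/10) = 10^(76.8/10) + 10^(87.6/10) + 10^(77.6/10) = 6.808e+08.
L_total = 10·log₁₀(6.808e+08) = 88.33 dB.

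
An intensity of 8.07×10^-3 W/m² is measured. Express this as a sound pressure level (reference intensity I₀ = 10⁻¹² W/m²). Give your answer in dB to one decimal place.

99.1 dB

L = 10·log₁₀(I/I₀) = 10·log₁₀(8.07×10^-3/10⁻¹²) = 10·log₁₀(8.07×10^9).
L = 10·(0.9069 + 9) = 99.07 dB.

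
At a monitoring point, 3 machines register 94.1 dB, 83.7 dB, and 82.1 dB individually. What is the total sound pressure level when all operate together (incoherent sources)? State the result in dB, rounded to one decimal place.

For uncorrelated sources the intensities add, so convert each level to linear form, sum, and take 10·log₁₀ of the total.
Σ 10^(L/10) = 10^(94.1/10) + 10^(83.7/10) + 10^(82.1/10) = 2.967e+09.
L_total = 10·log₁₀(2.967e+09) = 94.72 dB.

94.7 dB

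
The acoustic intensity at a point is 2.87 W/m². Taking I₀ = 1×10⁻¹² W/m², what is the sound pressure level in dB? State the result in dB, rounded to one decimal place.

I/I₀ = 2.87/10⁻¹² = 2.87×10^12, and L = 10·log₁₀(I/I₀).
L = 10·(0.4579 + 12) = 124.58 dB.

124.6 dB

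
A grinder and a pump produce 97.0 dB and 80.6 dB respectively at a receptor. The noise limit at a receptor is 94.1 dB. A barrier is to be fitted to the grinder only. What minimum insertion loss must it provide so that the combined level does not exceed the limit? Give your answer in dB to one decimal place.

3.1 dB

Fixed contribution from the other source: Σ 10^(L/10) = 10^(80.6/10) = 1.148e+08 (80.60 dB).
To meet 94.1 dB overall, the treated grinder may contribute at most 10^(94.1/10) − 1.148e+08 = 2.456e+09, i.e. 93.90 dB.
So the grinder must be reduced from 97.0 to 93.90 dB: IL = 3.10 dB.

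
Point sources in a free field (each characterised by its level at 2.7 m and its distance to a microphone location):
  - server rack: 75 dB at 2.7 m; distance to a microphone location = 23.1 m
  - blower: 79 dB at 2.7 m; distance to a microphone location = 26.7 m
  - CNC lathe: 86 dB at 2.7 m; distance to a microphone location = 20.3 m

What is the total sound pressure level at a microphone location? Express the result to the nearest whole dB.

69 dB

First find each source's level at the receiver (point-source: −20·log₁₀(r/r_ref)), then combine on an intensity basis.
server rack: 75 − 20·log₁₀(23.1/2.7) = 75 − 18.64 = 56.36 dB.
blower: 79 − 20·log₁₀(26.7/2.7) = 79 − 19.90 = 59.10 dB.
CNC lathe: 86 − 20·log₁₀(20.3/2.7) = 86 − 17.52 = 68.48 dB.
Σ 10^(L/10) = 8.287e+06 → L_total = 10·log₁₀(8.287e+06) = 69.18 dB.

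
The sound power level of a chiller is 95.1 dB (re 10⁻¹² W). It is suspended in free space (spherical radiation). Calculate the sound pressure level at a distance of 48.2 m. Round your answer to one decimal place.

The power spreads over a sphere of area 4π·r², so L_p = L_w − 10·log₁₀(4π·r²).
4π·r² = 2.919e+04 m², 10·log₁₀ of that is 44.653 dB.
L_p = 95.1 − 44.653 = 50.45 dB.

50.4 dB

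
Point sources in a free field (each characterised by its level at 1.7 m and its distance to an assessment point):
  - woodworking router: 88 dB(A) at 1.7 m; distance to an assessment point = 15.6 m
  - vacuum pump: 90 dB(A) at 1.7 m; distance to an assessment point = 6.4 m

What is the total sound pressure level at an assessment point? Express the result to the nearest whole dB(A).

79 dB(A)

First find each source's level at the receiver (point-source: −20·log₁₀(r/r_ref)), then combine on an intensity basis.
woodworking router: 88 − 20·log₁₀(15.6/1.7) = 88 − 19.25 = 68.75 dB(A).
vacuum pump: 90 − 20·log₁₀(6.4/1.7) = 90 − 11.51 = 78.49 dB(A).
Σ 10^(L/10) = 7.805e+07 → L_total = 10·log₁₀(7.805e+07) = 78.92 dB(A).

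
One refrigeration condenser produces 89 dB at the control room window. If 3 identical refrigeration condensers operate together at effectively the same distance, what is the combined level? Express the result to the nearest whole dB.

94 dB

With 3 equal, uncorrelated contributions the intensity is 3× that of one unit, giving a rise of 10·log₁₀ 3.
L_total = 89 + 10·log₁₀(3) = 89 + 4.771 = 93.77 dB.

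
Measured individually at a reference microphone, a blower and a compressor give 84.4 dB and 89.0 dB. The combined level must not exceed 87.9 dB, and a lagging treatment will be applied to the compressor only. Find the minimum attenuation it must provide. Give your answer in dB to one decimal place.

Everything except the compressor sums to 10^(84.4/10) = 2.754e+08 in linear terms, 84.40 dB.
The limit corresponds to 10^(87.9/10) = 6.166e+08; subtracting the fixed part leaves 3.412e+08 for the compressor, i.e. 85.33 dB.
So the compressor must be reduced from 89.0 to 85.33 dB: IL = 3.67 dB.

3.7 dB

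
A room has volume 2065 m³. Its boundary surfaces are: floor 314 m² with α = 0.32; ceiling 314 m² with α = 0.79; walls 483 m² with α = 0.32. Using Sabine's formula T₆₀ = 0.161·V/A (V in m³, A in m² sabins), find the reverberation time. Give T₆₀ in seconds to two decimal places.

A = Σ Sᵢαᵢ = 314·0.32 + 314·0.79 + 483·0.32 = 503.10 m².
T₆₀ = 0.161·V/A = 0.161·2065/503.10 = 0.661 s.

0.66 s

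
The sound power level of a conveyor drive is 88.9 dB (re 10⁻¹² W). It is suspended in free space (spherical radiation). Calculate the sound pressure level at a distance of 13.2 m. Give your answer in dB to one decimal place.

L_p = L_w − 10·log₁₀(4π·r²) with r = 13.2 m.
4π·r² = 2190 m², 10·log₁₀ of that is 33.404 dB.
L_p = 88.9 − 33.404 = 55.50 dB.

55.5 dB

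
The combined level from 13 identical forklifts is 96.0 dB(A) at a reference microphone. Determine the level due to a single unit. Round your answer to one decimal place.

13 equal contributions raise the level by 10·log₁₀ 13 = 11.139 dB, so each unit alone gives 96.0 − 11.139.

84.9 dB(A)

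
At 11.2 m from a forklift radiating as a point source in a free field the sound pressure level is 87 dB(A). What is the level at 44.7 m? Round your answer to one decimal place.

Point-source attenuation: ΔL = 20·log₁₀(r₂/r₁) = 20·log₁₀(44.7/11.2) = 12.022 dB.
L₂ = 87 − 20·log₁₀(44.7/11.2) = 87 − 12.022 = 74.98 dB(A).

75.0 dB(A)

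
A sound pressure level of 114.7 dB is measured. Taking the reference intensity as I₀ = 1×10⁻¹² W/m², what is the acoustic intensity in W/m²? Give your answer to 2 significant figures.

L = 10·log₁₀(I/I₀) ⇒ I = I₀·10^(L/10) = 10⁻¹² × 10^11.47.

0.30 W/m²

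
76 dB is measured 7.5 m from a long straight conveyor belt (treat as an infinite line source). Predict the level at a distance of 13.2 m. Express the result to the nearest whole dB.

74 dB

Line-source attenuation: ΔL = 10·log₁₀(r₂/r₁) = 10·log₁₀(13.2/7.5) = 2.455 dB.
L₂ = 76 − 10·log₁₀(13.2/7.5) = 76 − 2.455 = 73.54 dB.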